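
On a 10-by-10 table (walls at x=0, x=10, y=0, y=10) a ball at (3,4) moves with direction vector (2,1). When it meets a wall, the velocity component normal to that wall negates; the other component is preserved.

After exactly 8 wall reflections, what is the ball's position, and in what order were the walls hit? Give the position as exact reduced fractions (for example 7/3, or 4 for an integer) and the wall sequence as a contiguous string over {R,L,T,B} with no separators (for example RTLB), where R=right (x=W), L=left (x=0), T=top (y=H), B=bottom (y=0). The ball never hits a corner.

1. t=7/2 → R at (10,15/2); v=(-2,1)
2. t=5/2 → T at (5,10); v=(-2,-1)
3. t=5/2 → L at (0,15/2); v=(2,-1)
4. t=5 → R at (10,5/2); v=(-2,-1)
5. t=5/2 → B at (5,0); v=(-2,1)
6. t=5/2 → L at (0,5/2); v=(2,1)
7. t=5 → R at (10,15/2); v=(-2,1)
8. t=5/2 → T at (5,10); v=(-2,-1)

Final position: (5,10)
Wall sequence: RTLRBLRT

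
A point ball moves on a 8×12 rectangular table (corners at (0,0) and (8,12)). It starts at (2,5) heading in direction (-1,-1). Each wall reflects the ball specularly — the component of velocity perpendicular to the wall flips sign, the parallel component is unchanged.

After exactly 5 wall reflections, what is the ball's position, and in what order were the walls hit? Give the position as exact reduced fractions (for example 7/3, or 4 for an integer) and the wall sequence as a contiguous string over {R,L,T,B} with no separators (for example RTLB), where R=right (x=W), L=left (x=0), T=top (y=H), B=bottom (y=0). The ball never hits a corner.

1. t=2 → L at (0,3); v=(1,-1)
2. t=3 → B at (3,0); v=(1,1)
3. t=5 → R at (8,5); v=(-1,1)
4. t=7 → T at (1,12); v=(-1,-1)
5. t=1 → L at (0,11); v=(1,-1)

Final position: (0,11)
Wall sequence: LBRTL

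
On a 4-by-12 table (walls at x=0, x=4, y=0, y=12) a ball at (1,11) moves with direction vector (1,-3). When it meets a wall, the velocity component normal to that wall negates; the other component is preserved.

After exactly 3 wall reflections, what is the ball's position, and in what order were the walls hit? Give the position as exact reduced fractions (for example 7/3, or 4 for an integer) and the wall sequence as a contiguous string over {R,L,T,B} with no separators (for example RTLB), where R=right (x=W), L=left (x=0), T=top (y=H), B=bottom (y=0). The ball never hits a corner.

1. t=3 → R at (4,2); v=(-1,-3)
2. t=2/3 → B at (10/3,0); v=(-1,3)
3. t=10/3 → L at (0,10); v=(1,3)

Final position: (0,10)
Wall sequence: RBL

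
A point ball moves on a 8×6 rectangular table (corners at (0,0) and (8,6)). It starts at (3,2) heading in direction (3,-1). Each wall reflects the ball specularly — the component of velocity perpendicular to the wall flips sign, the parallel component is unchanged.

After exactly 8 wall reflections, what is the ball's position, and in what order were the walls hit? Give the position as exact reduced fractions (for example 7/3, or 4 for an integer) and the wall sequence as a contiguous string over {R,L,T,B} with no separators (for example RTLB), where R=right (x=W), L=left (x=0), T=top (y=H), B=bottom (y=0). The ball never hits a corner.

Final position: (3,0)
Wall sequence: RBLRTLRB

1. t=5/3 → R at (8,1/3); v=(-3,-1)
2. t=1/3 → B at (7,0); v=(-3,1)
3. t=7/3 → L at (0,7/3); v=(3,1)
4. t=8/3 → R at (8,5); v=(-3,1)
5. t=1 → T at (5,6); v=(-3,-1)
6. t=5/3 → L at (0,13/3); v=(3,-1)
7. t=8/3 → R at (8,5/3); v=(-3,-1)
8. t=5/3 → B at (3,0); v=(-3,1)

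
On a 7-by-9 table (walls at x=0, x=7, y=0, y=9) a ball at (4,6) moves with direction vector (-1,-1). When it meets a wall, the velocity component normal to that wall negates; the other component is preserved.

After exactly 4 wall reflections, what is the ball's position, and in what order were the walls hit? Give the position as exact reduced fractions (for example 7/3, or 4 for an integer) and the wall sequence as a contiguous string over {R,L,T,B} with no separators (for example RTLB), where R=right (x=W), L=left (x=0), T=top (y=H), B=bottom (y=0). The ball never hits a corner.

1. t=4 → L at (0,2); v=(1,-1)
2. t=2 → B at (2,0); v=(1,1)
3. t=5 → R at (7,5); v=(-1,1)
4. t=4 → T at (3,9); v=(-1,-1)

Final position: (3,9)
Wall sequence: LBRT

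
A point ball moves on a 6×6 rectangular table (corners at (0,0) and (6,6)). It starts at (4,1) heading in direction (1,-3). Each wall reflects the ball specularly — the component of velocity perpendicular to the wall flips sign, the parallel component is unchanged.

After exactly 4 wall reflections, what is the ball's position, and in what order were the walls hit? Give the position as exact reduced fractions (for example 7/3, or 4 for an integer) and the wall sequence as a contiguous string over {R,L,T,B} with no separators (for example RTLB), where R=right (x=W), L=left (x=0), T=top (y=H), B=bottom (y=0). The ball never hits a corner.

1. t=1/3 → B at (13/3,0); v=(1,3)
2. t=5/3 → R at (6,5); v=(-1,3)
3. t=1/3 → T at (17/3,6); v=(-1,-3)
4. t=2 → B at (11/3,0); v=(-1,3)

Final position: (11/3,0)
Wall sequence: BRTB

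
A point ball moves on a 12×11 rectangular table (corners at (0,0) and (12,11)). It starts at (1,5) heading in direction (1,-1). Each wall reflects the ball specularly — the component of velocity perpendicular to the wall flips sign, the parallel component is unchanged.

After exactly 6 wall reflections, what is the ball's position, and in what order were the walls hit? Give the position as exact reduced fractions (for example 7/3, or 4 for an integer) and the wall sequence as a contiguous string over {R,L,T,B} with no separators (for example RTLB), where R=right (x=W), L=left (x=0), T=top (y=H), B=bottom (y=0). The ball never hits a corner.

1. t=5 → B at (6,0); v=(1,1)
2. t=6 → R at (12,6); v=(-1,1)
3. t=5 → T at (7,11); v=(-1,-1)
4. t=7 → L at (0,4); v=(1,-1)
5. t=4 → B at (4,0); v=(1,1)
6. t=8 → R at (12,8); v=(-1,1)

Final position: (12,8)
Wall sequence: BRTLBR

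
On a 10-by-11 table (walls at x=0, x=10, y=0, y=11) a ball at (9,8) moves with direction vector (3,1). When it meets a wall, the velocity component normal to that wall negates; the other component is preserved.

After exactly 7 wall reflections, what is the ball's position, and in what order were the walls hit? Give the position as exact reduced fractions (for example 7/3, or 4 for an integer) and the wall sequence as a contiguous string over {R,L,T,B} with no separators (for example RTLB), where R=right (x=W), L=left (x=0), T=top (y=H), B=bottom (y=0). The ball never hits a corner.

1. t=1/3 → R at (10,25/3); v=(-3,1)
2. t=8/3 → T at (2,11); v=(-3,-1)
3. t=2/3 → L at (0,31/3); v=(3,-1)
4. t=10/3 → R at (10,7); v=(-3,-1)
5. t=10/3 → L at (0,11/3); v=(3,-1)
6. t=10/3 → R at (10,1/3); v=(-3,-1)
7. t=1/3 → B at (9,0); v=(-3,1)

Final position: (9,0)
Wall sequence: RTLRLRB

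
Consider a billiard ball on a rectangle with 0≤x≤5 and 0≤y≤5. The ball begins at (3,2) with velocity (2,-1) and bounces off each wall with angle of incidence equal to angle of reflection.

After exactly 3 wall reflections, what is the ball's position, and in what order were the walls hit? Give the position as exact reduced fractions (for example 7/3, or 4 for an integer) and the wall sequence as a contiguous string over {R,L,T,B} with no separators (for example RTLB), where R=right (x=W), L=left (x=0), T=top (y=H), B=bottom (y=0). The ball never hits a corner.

1. t=1 → R at (5,1); v=(-2,-1)
2. t=1 → B at (3,0); v=(-2,1)
3. t=3/2 → L at (0,3/2); v=(2,1)

Final position: (0,3/2)
Wall sequence: RBL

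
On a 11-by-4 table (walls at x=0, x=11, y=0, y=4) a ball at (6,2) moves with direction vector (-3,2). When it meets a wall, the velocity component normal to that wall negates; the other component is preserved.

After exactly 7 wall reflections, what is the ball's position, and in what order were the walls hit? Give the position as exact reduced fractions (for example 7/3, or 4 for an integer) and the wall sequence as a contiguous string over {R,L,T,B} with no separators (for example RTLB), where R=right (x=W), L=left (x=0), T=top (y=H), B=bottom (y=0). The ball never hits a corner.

1. t=1 → T at (3,4); v=(-3,-2)
2. t=1 → L at (0,2); v=(3,-2)
3. t=1 → B at (3,0); v=(3,2)
4. t=2 → T at (9,4); v=(3,-2)
5. t=2/3 → R at (11,8/3); v=(-3,-2)
6. t=4/3 → B at (7,0); v=(-3,2)
7. t=2 → T at (1,4); v=(-3,-2)

Final position: (1,4)
Wall sequence: TLBTRBT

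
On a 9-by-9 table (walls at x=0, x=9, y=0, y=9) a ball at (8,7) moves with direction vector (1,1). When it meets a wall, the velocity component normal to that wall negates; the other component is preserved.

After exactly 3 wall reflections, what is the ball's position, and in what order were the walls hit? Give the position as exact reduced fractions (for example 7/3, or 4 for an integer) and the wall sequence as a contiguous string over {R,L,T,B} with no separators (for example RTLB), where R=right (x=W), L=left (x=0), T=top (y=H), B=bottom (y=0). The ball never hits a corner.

1. t=1 → R at (9,8); v=(-1,1)
2. t=1 → T at (8,9); v=(-1,-1)
3. t=8 → L at (0,1); v=(1,-1)

Final position: (0,1)
Wall sequence: RTL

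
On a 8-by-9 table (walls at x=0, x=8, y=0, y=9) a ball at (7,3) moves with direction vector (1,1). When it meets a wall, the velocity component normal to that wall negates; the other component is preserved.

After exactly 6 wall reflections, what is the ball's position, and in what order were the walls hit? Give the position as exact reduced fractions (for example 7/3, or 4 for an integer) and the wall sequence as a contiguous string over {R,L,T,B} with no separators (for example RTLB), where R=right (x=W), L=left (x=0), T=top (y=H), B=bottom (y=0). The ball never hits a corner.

Final position: (1,9)
Wall sequence: RTLBRT

1. t=1 → R at (8,4); v=(-1,1)
2. t=5 → T at (3,9); v=(-1,-1)
3. t=3 → L at (0,6); v=(1,-1)
4. t=6 → B at (6,0); v=(1,1)
5. t=2 → R at (8,2); v=(-1,1)
6. t=7 → T at (1,9); v=(-1,-1)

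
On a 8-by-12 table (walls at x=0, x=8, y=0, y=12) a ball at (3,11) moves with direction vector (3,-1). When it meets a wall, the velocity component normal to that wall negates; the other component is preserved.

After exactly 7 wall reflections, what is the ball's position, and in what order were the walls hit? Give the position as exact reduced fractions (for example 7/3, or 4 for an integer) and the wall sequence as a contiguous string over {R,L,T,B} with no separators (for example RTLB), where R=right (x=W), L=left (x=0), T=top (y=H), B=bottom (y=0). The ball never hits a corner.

Final position: (0,4)
Wall sequence: RLRLBRL

1. t=5/3 → R at (8,28/3); v=(-3,-1)
2. t=8/3 → L at (0,20/3); v=(3,-1)
3. t=8/3 → R at (8,4); v=(-3,-1)
4. t=8/3 → L at (0,4/3); v=(3,-1)
5. t=4/3 → B at (4,0); v=(3,1)
6. t=4/3 → R at (8,4/3); v=(-3,1)
7. t=8/3 → L at (0,4); v=(3,1)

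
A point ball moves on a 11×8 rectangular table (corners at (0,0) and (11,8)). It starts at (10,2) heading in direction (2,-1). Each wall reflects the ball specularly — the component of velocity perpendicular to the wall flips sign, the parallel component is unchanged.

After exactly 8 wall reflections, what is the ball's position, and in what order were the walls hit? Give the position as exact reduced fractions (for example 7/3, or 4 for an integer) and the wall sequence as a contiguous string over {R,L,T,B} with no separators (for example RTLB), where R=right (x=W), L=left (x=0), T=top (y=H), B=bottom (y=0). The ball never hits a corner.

Final position: (11,9/2)
Wall sequence: RBLTRLBR

1. t=1/2 → R at (11,3/2); v=(-2,-1)
2. t=3/2 → B at (8,0); v=(-2,1)
3. t=4 → L at (0,4); v=(2,1)
4. t=4 → T at (8,8); v=(2,-1)
5. t=3/2 → R at (11,13/2); v=(-2,-1)
6. t=11/2 → L at (0,1); v=(2,-1)
7. t=1 → B at (2,0); v=(2,1)
8. t=9/2 → R at (11,9/2); v=(-2,1)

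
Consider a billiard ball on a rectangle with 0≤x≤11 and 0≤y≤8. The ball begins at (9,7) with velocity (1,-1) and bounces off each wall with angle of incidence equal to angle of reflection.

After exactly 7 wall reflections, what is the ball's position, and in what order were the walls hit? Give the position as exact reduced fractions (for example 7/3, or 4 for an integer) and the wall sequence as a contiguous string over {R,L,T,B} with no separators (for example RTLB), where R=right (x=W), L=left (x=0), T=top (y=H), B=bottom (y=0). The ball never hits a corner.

Final position: (4,8)
Wall sequence: RBLTBRT

1. t=2 → R at (11,5); v=(-1,-1)
2. t=5 → B at (6,0); v=(-1,1)
3. t=6 → L at (0,6); v=(1,1)
4. t=2 → T at (2,8); v=(1,-1)
5. t=8 → B at (10,0); v=(1,1)
6. t=1 → R at (11,1); v=(-1,1)
7. t=7 → T at (4,8); v=(-1,-1)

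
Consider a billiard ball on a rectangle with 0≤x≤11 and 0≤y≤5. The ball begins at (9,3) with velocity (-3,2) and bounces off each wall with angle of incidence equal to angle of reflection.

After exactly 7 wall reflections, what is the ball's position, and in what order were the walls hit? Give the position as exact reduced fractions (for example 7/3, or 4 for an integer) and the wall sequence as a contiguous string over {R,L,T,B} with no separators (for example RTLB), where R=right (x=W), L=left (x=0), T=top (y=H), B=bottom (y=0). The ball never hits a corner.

Final position: (0,11/3)
Wall sequence: TLBTRBL

1. t=1 → T at (6,5); v=(-3,-2)
2. t=2 → L at (0,1); v=(3,-2)
3. t=1/2 → B at (3/2,0); v=(3,2)
4. t=5/2 → T at (9,5); v=(3,-2)
5. t=2/3 → R at (11,11/3); v=(-3,-2)
6. t=11/6 → B at (11/2,0); v=(-3,2)
7. t=11/6 → L at (0,11/3); v=(3,2)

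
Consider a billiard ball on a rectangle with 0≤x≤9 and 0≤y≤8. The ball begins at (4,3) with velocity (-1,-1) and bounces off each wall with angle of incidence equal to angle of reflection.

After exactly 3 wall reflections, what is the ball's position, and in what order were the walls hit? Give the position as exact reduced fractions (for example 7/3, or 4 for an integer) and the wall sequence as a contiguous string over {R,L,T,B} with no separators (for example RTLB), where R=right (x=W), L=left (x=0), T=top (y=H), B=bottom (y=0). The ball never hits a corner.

Final position: (7,8)
Wall sequence: BLT

1. t=3 → B at (1,0); v=(-1,1)
2. t=1 → L at (0,1); v=(1,1)
3. t=7 → T at (7,8); v=(1,-1)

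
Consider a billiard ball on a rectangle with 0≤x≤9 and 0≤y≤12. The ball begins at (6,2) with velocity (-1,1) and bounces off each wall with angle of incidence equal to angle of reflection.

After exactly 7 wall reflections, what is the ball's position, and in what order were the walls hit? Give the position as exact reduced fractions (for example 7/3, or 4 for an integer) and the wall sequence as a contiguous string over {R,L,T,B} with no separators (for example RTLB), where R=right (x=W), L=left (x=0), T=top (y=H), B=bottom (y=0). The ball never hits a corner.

Final position: (8,12)
Wall sequence: LTRBLRT

1. t=6 → L at (0,8); v=(1,1)
2. t=4 → T at (4,12); v=(1,-1)
3. t=5 → R at (9,7); v=(-1,-1)
4. t=7 → B at (2,0); v=(-1,1)
5. t=2 → L at (0,2); v=(1,1)
6. t=9 → R at (9,11); v=(-1,1)
7. t=1 → T at (8,12); v=(-1,-1)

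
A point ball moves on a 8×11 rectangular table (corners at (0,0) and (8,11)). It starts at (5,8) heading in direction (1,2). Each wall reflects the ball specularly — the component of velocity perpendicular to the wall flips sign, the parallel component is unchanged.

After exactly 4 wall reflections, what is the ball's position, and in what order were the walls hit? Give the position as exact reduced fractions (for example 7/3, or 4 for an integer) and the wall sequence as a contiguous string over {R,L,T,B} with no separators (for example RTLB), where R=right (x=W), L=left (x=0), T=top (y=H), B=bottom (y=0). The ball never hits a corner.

1. t=3/2 → T at (13/2,11); v=(1,-2)
2. t=3/2 → R at (8,8); v=(-1,-2)
3. t=4 → B at (4,0); v=(-1,2)
4. t=4 → L at (0,8); v=(1,2)

Final position: (0,8)
Wall sequence: TRBL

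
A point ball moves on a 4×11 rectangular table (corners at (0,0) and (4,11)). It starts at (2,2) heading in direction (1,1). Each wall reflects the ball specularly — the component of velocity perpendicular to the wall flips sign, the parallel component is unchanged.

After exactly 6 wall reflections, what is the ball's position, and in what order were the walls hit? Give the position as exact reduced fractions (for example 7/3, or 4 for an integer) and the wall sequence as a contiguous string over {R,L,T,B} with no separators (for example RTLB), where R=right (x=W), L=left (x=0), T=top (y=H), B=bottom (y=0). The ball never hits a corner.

1. t=2 → R at (4,4); v=(-1,1)
2. t=4 → L at (0,8); v=(1,1)
3. t=3 → T at (3,11); v=(1,-1)
4. t=1 → R at (4,10); v=(-1,-1)
5. t=4 → L at (0,6); v=(1,-1)
6. t=4 → R at (4,2); v=(-1,-1)

Final position: (4,2)
Wall sequence: RLTRLR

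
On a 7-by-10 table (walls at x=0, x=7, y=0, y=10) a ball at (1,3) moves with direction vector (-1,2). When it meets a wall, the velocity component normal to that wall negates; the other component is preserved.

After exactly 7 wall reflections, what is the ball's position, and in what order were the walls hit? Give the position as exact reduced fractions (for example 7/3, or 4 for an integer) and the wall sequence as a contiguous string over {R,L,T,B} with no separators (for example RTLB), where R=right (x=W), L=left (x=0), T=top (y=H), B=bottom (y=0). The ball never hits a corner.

Final position: (7/2,0)
Wall sequence: LTRBTLB

1. t=1 → L at (0,5); v=(1,2)
2. t=5/2 → T at (5/2,10); v=(1,-2)
3. t=9/2 → R at (7,1); v=(-1,-2)
4. t=1/2 → B at (13/2,0); v=(-1,2)
5. t=5 → T at (3/2,10); v=(-1,-2)
6. t=3/2 → L at (0,7); v=(1,-2)
7. t=7/2 → B at (7/2,0); v=(1,2)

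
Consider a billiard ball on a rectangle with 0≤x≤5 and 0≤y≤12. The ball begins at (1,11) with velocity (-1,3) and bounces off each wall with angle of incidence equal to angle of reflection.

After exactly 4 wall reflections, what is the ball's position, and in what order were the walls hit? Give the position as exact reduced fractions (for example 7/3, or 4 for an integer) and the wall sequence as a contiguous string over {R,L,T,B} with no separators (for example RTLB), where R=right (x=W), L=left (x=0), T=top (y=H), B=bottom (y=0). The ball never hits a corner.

1. t=1/3 → T at (2/3,12); v=(-1,-3)
2. t=2/3 → L at (0,10); v=(1,-3)
3. t=10/3 → B at (10/3,0); v=(1,3)
4. t=5/3 → R at (5,5); v=(-1,3)

Final position: (5,5)
Wall sequence: TLBR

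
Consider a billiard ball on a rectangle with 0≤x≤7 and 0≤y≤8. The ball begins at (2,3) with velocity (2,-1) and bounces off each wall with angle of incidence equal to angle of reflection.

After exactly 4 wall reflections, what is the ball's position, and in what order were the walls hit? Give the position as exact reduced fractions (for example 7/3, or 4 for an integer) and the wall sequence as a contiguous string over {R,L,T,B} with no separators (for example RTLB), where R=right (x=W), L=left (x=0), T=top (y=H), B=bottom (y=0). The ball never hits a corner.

1. t=5/2 → R at (7,1/2); v=(-2,-1)
2. t=1/2 → B at (6,0); v=(-2,1)
3. t=3 → L at (0,3); v=(2,1)
4. t=7/2 → R at (7,13/2); v=(-2,1)

Final position: (7,13/2)
Wall sequence: RBLR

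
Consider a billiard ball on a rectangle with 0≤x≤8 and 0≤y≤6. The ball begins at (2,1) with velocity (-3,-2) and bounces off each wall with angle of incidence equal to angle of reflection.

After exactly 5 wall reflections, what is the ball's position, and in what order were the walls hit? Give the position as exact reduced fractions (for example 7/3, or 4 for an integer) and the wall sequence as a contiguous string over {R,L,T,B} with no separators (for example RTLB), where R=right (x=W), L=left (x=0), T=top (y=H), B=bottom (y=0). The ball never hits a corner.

1. t=1/2 → B at (1/2,0); v=(-3,2)
2. t=1/6 → L at (0,1/3); v=(3,2)
3. t=8/3 → R at (8,17/3); v=(-3,2)
4. t=1/6 → T at (15/2,6); v=(-3,-2)
5. t=5/2 → L at (0,1); v=(3,-2)

Final position: (0,1)
Wall sequence: BLRTL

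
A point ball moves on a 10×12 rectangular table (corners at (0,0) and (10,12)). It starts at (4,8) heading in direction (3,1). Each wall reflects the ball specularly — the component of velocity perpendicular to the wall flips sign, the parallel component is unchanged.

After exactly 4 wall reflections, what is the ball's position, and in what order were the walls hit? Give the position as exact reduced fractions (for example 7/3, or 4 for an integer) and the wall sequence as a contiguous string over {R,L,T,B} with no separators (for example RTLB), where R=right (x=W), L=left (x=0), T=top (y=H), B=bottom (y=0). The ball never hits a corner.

Final position: (10,22/3)
Wall sequence: RTLR

1. t=2 → R at (10,10); v=(-3,1)
2. t=2 → T at (4,12); v=(-3,-1)
3. t=4/3 → L at (0,32/3); v=(3,-1)
4. t=10/3 → R at (10,22/3); v=(-3,-1)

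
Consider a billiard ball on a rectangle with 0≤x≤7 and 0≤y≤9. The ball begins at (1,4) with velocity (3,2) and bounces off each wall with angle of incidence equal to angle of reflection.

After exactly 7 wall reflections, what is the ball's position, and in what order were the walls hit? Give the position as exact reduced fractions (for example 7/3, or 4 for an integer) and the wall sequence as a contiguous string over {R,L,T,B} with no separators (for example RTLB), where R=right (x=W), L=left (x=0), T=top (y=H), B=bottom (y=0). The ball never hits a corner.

Final position: (7,26/3)
Wall sequence: RTLRBLR

1. t=2 → R at (7,8); v=(-3,2)
2. t=1/2 → T at (11/2,9); v=(-3,-2)
3. t=11/6 → L at (0,16/3); v=(3,-2)
4. t=7/3 → R at (7,2/3); v=(-3,-2)
5. t=1/3 → B at (6,0); v=(-3,2)
6. t=2 → L at (0,4); v=(3,2)
7. t=7/3 → R at (7,26/3); v=(-3,2)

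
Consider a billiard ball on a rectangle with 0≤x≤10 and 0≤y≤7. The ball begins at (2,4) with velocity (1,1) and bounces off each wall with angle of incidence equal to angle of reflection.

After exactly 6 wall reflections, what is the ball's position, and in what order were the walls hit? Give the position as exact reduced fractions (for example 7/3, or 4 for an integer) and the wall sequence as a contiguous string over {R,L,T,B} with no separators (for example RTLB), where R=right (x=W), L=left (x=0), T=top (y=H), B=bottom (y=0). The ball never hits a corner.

Final position: (6,0)
Wall sequence: TRBTLB

1. t=3 → T at (5,7); v=(1,-1)
2. t=5 → R at (10,2); v=(-1,-1)
3. t=2 → B at (8,0); v=(-1,1)
4. t=7 → T at (1,7); v=(-1,-1)
5. t=1 → L at (0,6); v=(1,-1)
6. t=6 → B at (6,0); v=(1,1)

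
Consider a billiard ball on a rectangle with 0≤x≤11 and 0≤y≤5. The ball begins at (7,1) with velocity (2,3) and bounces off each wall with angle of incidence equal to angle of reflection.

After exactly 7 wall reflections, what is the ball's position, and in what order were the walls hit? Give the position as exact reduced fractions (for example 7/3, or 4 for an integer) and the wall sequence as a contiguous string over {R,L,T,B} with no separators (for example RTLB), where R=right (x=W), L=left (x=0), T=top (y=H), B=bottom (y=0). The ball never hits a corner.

Final position: (1,5)
Wall sequence: TRBTBLT

1. t=4/3 → T at (29/3,5); v=(2,-3)
2. t=2/3 → R at (11,3); v=(-2,-3)
3. t=1 → B at (9,0); v=(-2,3)
4. t=5/3 → T at (17/3,5); v=(-2,-3)
5. t=5/3 → B at (7/3,0); v=(-2,3)
6. t=7/6 → L at (0,7/2); v=(2,3)
7. t=1/2 → T at (1,5); v=(2,-3)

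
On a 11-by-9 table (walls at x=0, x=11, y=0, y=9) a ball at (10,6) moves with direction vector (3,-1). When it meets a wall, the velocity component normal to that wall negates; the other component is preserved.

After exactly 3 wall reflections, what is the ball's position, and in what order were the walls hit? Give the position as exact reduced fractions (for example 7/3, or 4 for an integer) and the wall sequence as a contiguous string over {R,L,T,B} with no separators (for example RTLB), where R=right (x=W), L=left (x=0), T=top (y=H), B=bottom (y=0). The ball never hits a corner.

1. t=1/3 → R at (11,17/3); v=(-3,-1)
2. t=11/3 → L at (0,2); v=(3,-1)
3. t=2 → B at (6,0); v=(3,1)

Final position: (6,0)
Wall sequence: RLB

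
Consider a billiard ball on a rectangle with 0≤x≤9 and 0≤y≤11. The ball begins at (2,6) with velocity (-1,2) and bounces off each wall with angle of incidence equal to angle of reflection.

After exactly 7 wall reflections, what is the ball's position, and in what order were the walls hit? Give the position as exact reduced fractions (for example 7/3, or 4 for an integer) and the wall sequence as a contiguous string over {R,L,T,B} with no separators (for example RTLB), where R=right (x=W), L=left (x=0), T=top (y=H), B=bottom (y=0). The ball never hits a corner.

Final position: (0,2)
Wall sequence: LTBRTBL

1. t=2 → L at (0,10); v=(1,2)
2. t=1/2 → T at (1/2,11); v=(1,-2)
3. t=11/2 → B at (6,0); v=(1,2)
4. t=3 → R at (9,6); v=(-1,2)
5. t=5/2 → T at (13/2,11); v=(-1,-2)
6. t=11/2 → B at (1,0); v=(-1,2)
7. t=1 → L at (0,2); v=(1,2)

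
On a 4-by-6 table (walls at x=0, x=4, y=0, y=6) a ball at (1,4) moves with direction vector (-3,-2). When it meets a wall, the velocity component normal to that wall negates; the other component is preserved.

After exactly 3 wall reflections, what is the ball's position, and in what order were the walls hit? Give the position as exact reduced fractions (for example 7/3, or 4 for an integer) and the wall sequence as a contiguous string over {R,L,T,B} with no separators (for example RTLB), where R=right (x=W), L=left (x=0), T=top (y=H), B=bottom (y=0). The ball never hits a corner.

1. t=1/3 → L at (0,10/3); v=(3,-2)
2. t=4/3 → R at (4,2/3); v=(-3,-2)
3. t=1/3 → B at (3,0); v=(-3,2)

Final position: (3,0)
Wall sequence: LRB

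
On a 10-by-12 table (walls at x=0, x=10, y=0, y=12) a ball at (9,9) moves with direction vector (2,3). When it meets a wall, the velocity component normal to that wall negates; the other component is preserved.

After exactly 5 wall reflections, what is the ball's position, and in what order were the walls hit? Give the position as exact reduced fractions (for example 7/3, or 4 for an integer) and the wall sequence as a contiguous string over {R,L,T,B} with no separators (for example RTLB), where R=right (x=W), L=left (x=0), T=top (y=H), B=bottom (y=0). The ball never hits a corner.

Final position: (7,12)
Wall sequence: RTBLT

1. t=1/2 → R at (10,21/2); v=(-2,3)
2. t=1/2 → T at (9,12); v=(-2,-3)
3. t=4 → B at (1,0); v=(-2,3)
4. t=1/2 → L at (0,3/2); v=(2,3)
5. t=7/2 → T at (7,12); v=(2,-3)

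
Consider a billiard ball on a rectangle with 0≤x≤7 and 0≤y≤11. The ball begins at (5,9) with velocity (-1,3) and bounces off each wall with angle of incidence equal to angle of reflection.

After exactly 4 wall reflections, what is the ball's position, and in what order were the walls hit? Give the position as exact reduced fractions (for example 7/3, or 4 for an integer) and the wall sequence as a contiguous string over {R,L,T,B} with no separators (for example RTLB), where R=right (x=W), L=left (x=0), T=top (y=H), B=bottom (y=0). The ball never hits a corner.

1. t=2/3 → T at (13/3,11); v=(-1,-3)
2. t=11/3 → B at (2/3,0); v=(-1,3)
3. t=2/3 → L at (0,2); v=(1,3)
4. t=3 → T at (3,11); v=(1,-3)

Final position: (3,11)
Wall sequence: TBLT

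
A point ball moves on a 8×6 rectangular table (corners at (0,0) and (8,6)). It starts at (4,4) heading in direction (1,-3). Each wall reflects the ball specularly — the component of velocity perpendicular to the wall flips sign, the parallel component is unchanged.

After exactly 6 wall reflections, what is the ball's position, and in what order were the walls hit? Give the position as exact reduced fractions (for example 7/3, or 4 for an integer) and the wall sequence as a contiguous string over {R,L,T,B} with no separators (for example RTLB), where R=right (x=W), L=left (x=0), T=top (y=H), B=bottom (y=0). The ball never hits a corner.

1. t=4/3 → B at (16/3,0); v=(1,3)
2. t=2 → T at (22/3,6); v=(1,-3)
3. t=2/3 → R at (8,4); v=(-1,-3)
4. t=4/3 → B at (20/3,0); v=(-1,3)
5. t=2 → T at (14/3,6); v=(-1,-3)
6. t=2 → B at (8/3,0); v=(-1,3)

Final position: (8/3,0)
Wall sequence: BTRBTB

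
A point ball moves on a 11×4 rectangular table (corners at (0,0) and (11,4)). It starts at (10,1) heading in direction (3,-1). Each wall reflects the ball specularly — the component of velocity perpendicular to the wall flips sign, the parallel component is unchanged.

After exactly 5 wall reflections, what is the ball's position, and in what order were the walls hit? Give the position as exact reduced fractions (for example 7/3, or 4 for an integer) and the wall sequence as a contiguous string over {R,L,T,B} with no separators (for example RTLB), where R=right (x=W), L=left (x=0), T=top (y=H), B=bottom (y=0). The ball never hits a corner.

Final position: (11,4/3)
Wall sequence: RBLTR

1. t=1/3 → R at (11,2/3); v=(-3,-1)
2. t=2/3 → B at (9,0); v=(-3,1)
3. t=3 → L at (0,3); v=(3,1)
4. t=1 → T at (3,4); v=(3,-1)
5. t=8/3 → R at (11,4/3); v=(-3,-1)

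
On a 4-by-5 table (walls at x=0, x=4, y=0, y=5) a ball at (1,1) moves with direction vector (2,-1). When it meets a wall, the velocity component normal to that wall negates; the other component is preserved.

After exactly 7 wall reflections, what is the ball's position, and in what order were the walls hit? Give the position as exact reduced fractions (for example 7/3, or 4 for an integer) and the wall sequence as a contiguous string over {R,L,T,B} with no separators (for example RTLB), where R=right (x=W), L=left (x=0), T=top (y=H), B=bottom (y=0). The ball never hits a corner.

Final position: (4,3/2)
Wall sequence: BRLRTLR

1. t=1 → B at (3,0); v=(2,1)
2. t=1/2 → R at (4,1/2); v=(-2,1)
3. t=2 → L at (0,5/2); v=(2,1)
4. t=2 → R at (4,9/2); v=(-2,1)
5. t=1/2 → T at (3,5); v=(-2,-1)
6. t=3/2 → L at (0,7/2); v=(2,-1)
7. t=2 → R at (4,3/2); v=(-2,-1)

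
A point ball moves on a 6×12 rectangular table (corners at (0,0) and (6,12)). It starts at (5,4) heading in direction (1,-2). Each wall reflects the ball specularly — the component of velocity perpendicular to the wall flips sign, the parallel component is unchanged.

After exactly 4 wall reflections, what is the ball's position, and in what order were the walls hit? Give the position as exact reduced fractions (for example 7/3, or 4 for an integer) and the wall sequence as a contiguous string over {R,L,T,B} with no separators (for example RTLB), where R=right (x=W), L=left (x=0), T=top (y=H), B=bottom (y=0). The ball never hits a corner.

1. t=1 → R at (6,2); v=(-1,-2)
2. t=1 → B at (5,0); v=(-1,2)
3. t=5 → L at (0,10); v=(1,2)
4. t=1 → T at (1,12); v=(1,-2)

Final position: (1,12)
Wall sequence: RBLT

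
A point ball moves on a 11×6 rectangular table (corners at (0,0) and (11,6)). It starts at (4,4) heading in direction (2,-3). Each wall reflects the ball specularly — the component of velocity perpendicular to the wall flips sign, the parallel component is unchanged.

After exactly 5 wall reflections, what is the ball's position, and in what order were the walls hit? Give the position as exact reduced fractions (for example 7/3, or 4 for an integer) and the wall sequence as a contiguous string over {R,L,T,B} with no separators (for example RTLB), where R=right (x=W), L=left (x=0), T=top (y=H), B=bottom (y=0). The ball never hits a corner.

Final position: (10/3,6)
Wall sequence: BTRBT

1. t=4/3 → B at (20/3,0); v=(2,3)
2. t=2 → T at (32/3,6); v=(2,-3)
3. t=1/6 → R at (11,11/2); v=(-2,-3)
4. t=11/6 → B at (22/3,0); v=(-2,3)
5. t=2 → T at (10/3,6); v=(-2,-3)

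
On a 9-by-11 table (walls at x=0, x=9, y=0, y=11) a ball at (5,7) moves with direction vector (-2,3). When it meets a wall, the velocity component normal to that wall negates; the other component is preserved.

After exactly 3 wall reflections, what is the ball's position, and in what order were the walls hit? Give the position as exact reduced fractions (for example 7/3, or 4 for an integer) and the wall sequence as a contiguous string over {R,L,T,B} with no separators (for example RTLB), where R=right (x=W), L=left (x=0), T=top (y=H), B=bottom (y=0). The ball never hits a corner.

1. t=4/3 → T at (7/3,11); v=(-2,-3)
2. t=7/6 → L at (0,15/2); v=(2,-3)
3. t=5/2 → B at (5,0); v=(2,3)

Final position: (5,0)
Wall sequence: TLB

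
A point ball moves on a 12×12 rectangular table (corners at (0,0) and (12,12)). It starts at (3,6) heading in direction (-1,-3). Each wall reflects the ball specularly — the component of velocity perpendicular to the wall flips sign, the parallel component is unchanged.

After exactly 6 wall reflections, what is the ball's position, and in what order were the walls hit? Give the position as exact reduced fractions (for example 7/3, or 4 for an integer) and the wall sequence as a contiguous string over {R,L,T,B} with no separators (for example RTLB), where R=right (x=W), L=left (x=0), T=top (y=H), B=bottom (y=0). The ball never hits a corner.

1. t=2 → B at (1,0); v=(-1,3)
2. t=1 → L at (0,3); v=(1,3)
3. t=3 → T at (3,12); v=(1,-3)
4. t=4 → B at (7,0); v=(1,3)
5. t=4 → T at (11,12); v=(1,-3)
6. t=1 → R at (12,9); v=(-1,-3)

Final position: (12,9)
Wall sequence: BLTBTR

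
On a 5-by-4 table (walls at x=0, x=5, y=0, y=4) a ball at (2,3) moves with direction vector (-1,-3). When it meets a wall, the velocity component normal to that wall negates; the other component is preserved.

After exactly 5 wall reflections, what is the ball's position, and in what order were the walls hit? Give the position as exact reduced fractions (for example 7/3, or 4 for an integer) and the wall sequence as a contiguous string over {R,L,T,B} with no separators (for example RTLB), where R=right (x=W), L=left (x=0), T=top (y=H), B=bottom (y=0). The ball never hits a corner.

Final position: (3,4)
Wall sequence: BLTBT

1. t=1 → B at (1,0); v=(-1,3)
2. t=1 → L at (0,3); v=(1,3)
3. t=1/3 → T at (1/3,4); v=(1,-3)
4. t=4/3 → B at (5/3,0); v=(1,3)
5. t=4/3 → T at (3,4); v=(1,-3)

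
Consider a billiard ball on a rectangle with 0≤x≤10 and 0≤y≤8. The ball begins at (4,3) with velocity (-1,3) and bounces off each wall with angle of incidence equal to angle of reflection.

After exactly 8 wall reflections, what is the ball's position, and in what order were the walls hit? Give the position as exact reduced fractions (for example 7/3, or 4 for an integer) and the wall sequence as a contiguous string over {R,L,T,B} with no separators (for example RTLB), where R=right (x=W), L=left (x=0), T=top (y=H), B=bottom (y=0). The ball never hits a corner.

Final position: (9,0)
Wall sequence: TLBTBTRB

1. t=5/3 → T at (7/3,8); v=(-1,-3)
2. t=7/3 → L at (0,1); v=(1,-3)
3. t=1/3 → B at (1/3,0); v=(1,3)
4. t=8/3 → T at (3,8); v=(1,-3)
5. t=8/3 → B at (17/3,0); v=(1,3)
6. t=8/3 → T at (25/3,8); v=(1,-3)
7. t=5/3 → R at (10,3); v=(-1,-3)
8. t=1 → B at (9,0); v=(-1,3)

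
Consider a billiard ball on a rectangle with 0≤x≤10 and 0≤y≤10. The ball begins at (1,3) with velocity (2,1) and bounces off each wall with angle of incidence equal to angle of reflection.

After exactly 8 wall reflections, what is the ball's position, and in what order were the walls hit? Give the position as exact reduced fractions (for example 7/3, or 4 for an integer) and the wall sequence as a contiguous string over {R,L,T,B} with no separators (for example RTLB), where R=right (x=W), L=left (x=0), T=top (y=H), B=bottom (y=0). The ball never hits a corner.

1. t=9/2 → R at (10,15/2); v=(-2,1)
2. t=5/2 → T at (5,10); v=(-2,-1)
3. t=5/2 → L at (0,15/2); v=(2,-1)
4. t=5 → R at (10,5/2); v=(-2,-1)
5. t=5/2 → B at (5,0); v=(-2,1)
6. t=5/2 → L at (0,5/2); v=(2,1)
7. t=5 → R at (10,15/2); v=(-2,1)
8. t=5/2 → T at (5,10); v=(-2,-1)

Final position: (5,10)
Wall sequence: RTLRBLRT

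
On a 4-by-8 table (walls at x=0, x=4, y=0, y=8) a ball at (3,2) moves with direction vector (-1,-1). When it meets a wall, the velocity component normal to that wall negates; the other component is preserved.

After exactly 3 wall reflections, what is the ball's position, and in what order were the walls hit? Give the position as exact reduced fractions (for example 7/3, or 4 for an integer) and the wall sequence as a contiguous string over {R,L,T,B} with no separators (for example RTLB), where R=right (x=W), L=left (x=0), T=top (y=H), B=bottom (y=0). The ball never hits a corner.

1. t=2 → B at (1,0); v=(-1,1)
2. t=1 → L at (0,1); v=(1,1)
3. t=4 → R at (4,5); v=(-1,1)

Final position: (4,5)
Wall sequence: BLR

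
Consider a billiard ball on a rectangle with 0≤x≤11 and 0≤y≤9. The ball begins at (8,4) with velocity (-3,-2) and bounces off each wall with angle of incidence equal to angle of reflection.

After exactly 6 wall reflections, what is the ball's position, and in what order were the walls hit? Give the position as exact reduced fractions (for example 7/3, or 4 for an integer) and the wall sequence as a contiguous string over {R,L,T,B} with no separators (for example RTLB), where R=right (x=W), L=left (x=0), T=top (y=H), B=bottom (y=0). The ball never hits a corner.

Final position: (3,0)
Wall sequence: BLRTLB

1. t=2 → B at (2,0); v=(-3,2)
2. t=2/3 → L at (0,4/3); v=(3,2)
3. t=11/3 → R at (11,26/3); v=(-3,2)
4. t=1/6 → T at (21/2,9); v=(-3,-2)
5. t=7/2 → L at (0,2); v=(3,-2)
6. t=1 → B at (3,0); v=(3,2)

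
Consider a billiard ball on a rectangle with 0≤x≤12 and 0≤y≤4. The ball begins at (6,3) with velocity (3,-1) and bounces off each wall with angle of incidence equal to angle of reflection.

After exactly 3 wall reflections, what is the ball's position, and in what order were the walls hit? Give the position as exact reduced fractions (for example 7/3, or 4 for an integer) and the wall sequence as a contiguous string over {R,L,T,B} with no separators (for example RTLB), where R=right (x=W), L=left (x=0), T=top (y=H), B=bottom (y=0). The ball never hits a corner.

Final position: (0,3)
Wall sequence: RBL

1. t=2 → R at (12,1); v=(-3,-1)
2. t=1 → B at (9,0); v=(-3,1)
3. t=3 → L at (0,3); v=(3,1)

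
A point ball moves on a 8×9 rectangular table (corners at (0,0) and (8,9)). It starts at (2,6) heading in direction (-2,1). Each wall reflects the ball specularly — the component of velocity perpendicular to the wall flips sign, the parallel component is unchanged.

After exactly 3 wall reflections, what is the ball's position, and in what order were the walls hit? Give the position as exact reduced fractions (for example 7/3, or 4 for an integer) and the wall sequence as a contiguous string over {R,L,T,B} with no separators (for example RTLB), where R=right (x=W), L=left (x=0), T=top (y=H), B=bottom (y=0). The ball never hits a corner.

Final position: (8,7)
Wall sequence: LTR

1. t=1 → L at (0,7); v=(2,1)
2. t=2 → T at (4,9); v=(2,-1)
3. t=2 → R at (8,7); v=(-2,-1)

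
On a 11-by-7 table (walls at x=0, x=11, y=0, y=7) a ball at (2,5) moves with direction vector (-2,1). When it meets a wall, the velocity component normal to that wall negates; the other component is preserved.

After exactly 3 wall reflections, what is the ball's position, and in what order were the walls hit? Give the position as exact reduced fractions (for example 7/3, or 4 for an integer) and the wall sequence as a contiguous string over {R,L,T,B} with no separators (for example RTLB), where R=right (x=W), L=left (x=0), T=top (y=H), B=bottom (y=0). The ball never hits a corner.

Final position: (11,5/2)
Wall sequence: LTR

1. t=1 → L at (0,6); v=(2,1)
2. t=1 → T at (2,7); v=(2,-1)
3. t=9/2 → R at (11,5/2); v=(-2,-1)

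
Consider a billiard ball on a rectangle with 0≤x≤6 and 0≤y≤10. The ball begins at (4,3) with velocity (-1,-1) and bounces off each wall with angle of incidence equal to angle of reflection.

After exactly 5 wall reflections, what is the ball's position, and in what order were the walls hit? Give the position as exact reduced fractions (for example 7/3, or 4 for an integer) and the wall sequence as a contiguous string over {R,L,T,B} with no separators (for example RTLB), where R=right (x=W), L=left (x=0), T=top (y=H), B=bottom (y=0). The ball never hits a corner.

1. t=3 → B at (1,0); v=(-1,1)
2. t=1 → L at (0,1); v=(1,1)
3. t=6 → R at (6,7); v=(-1,1)
4. t=3 → T at (3,10); v=(-1,-1)
5. t=3 → L at (0,7); v=(1,-1)

Final position: (0,7)
Wall sequence: BLRTL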